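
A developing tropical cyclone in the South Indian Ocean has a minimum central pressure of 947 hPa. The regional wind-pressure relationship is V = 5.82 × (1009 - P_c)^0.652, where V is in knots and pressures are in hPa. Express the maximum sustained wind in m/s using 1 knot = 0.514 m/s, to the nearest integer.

44 m/s

ΔP = 1009 − 947 = 62 hPa.
V ≈ 5.82 × 62^0.652 = 5.82 × 14.745 ≈ 85.815 kt.
85.815 × 0.514 ≈ 44.11 m/s → 44 m/s.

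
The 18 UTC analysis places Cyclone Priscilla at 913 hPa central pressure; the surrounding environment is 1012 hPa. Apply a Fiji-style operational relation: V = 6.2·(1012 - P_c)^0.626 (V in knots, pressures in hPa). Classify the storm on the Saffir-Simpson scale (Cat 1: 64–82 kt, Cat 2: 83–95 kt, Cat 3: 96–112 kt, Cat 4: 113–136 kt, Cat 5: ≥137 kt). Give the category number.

ΔP = 1012 − 913 = 99 hPa.
V ≈ 6.2 × 99^0.626 = 6.2 × 17.75 ≈ 110 kt.
110 kt falls in the Category 3 band.

3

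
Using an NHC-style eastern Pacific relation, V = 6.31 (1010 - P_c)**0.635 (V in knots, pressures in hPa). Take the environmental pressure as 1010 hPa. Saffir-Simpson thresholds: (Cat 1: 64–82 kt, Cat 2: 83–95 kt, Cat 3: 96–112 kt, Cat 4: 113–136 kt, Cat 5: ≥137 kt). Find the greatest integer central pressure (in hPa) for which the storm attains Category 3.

Category 3 begins at V = 96 kt.
Required ΔP = (96/6.31)^(1/0.635) = 15.214^1.575 ≈ 72.74 hPa.
P_c ≤ 1010 − 72.74 = 937.26, so the highest integer P_c is 937 hPa.

937 hPa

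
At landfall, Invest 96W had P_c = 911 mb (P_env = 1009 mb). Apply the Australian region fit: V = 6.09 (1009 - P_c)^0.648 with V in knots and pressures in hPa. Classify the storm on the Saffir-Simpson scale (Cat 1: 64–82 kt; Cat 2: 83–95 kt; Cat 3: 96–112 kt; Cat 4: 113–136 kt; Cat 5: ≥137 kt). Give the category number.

ΔP = 1009 − 911 = 98 mb.
V ≈ 6.09 × 98^0.648 = 6.09 × 19.51 ≈ 119 kt.
119 kt falls in the Category 4 band.

4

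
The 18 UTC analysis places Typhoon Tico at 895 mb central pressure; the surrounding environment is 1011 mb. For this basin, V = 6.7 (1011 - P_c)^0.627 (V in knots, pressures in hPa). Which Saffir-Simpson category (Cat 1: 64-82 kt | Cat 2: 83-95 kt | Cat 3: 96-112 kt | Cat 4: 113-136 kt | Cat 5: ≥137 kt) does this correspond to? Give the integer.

4

ΔP = 1011 − 895 = 116 mb.
V ≈ 6.7 × 116^0.627 = 6.7 × 19.70 ≈ 132 kt.
132 kt falls in the Category 4 band.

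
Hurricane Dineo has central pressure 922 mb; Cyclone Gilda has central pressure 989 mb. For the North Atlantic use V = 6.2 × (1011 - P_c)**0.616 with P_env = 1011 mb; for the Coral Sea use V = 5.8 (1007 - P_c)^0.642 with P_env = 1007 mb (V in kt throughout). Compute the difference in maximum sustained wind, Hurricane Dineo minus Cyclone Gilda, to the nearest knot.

Hurricane Dineo: ΔP = 89; V ≈ 6.2 × 89^0.616 ≈ 98.45 kt.
Cyclone Gilda: ΔP = 18; V ≈ 5.8 × 18^0.642 ≈ 37.09 kt.
Difference ≈ 98.45 − 37.09 = 61.36 → 61 kt.

61 kt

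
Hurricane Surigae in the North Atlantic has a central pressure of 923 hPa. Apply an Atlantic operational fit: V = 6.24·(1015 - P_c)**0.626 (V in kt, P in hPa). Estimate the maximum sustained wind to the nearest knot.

ΔP = 1015 − 923 = 92 hPa.
92^0.626 ≈ 16.956.
V ≈ 6.24 × 16.956 ≈ 105.8 kt.

106 kt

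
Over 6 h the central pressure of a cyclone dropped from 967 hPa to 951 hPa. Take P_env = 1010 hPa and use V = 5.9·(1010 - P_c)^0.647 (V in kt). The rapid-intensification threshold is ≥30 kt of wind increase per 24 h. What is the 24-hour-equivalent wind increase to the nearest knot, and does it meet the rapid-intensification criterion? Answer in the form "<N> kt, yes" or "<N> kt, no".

V₁: ΔP = 43, V ≈ 5.9 × 43^0.647 ≈ 67.25 kt.
V₂: ΔP = 59, V ≈ 5.9 × 59^0.647 ≈ 82.53 kt.
ΔV over 6 h = 15.28 kt → 24 h equivalent = 15.28 × 24/6 ≈ 61.12 kt.
61 kt ≥ 30 kt ⇒ rapid intensification.

61 kt, yes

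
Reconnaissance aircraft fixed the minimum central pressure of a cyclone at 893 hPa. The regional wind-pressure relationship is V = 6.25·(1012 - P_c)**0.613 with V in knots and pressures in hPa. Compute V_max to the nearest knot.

117 kt

ΔP = 1012 − 893 = 119 hPa.
119^0.613 ≈ 18.720.
V ≈ 6.25 × 18.720 ≈ 117.0 kt.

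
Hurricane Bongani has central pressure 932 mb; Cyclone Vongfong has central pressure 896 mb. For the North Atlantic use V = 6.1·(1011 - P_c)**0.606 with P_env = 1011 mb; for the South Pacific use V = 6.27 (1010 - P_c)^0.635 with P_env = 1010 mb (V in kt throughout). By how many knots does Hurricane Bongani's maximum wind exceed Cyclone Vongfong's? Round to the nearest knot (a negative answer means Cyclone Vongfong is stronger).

-41 kt

Hurricane Bongani: ΔP = 79; V ≈ 6.1 × 79^0.606 ≈ 86.16 kt.
Cyclone Vongfong: ΔP = 114; V ≈ 6.27 × 114^0.635 ≈ 126.88 kt.
Difference ≈ 86.16 − 126.88 = -40.72 → -41 kt.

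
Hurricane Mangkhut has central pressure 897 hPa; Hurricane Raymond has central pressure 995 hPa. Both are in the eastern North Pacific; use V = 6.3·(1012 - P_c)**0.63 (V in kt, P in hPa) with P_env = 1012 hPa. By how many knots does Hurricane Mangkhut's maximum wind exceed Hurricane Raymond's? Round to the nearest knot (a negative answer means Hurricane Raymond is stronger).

88 kt

Hurricane Mangkhut: ΔP = 115; V ≈ 6.3 × 115^0.63 ≈ 125.19 kt.
Hurricane Raymond: ΔP = 17; V ≈ 6.3 × 17^0.63 ≈ 37.54 kt.
Difference ≈ 125.19 − 37.54 = 87.65 → 88 kt.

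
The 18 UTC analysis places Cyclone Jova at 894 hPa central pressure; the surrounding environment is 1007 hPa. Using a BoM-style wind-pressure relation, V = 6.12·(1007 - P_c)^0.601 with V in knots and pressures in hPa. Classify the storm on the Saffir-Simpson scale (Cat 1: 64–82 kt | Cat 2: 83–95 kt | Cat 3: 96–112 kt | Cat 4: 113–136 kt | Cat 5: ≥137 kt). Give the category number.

ΔP = 1007 − 894 = 113 hPa.
V ≈ 6.12 × 113^0.601 = 6.12 × 17.14 ≈ 105 kt.
105 kt falls in the Category 3 band.

3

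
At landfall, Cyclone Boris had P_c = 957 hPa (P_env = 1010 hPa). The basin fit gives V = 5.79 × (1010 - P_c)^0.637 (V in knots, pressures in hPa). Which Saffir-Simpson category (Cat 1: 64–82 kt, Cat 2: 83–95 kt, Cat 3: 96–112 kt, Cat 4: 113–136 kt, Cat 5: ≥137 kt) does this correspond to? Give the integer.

1

ΔP = 1010 − 957 = 53 hPa.
V ≈ 5.79 × 53^0.637 = 5.79 × 12.54 ≈ 73 kt.
73 kt falls in the Category 1 band.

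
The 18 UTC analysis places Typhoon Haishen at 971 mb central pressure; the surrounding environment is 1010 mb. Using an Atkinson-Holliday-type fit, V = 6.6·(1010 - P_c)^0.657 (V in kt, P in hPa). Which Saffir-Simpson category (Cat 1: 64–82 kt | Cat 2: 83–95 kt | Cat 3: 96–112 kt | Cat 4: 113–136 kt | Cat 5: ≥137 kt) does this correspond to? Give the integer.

1

ΔP = 1010 − 971 = 39 mb.
V ≈ 6.6 × 39^0.657 = 6.6 × 11.10 ≈ 73 kt.
73 kt falls in the Category 1 band.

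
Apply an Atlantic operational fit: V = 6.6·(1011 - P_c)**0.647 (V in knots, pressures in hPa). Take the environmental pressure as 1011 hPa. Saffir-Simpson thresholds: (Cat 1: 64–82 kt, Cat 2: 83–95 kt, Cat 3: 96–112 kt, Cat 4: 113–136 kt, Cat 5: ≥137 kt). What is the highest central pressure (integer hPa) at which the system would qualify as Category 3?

Category 3 begins at V = 96 kt.
Required ΔP = (96/6.6)^(1/0.647) = 14.545^1.546 ≈ 62.68 hPa.
P_c ≤ 1011 − 62.68 = 948.32, so the highest integer P_c is 948 hPa.

948 hPa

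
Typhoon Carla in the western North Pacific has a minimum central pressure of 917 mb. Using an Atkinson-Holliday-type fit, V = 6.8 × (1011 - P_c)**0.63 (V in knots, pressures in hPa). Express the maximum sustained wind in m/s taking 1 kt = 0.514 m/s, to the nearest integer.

61 m/s

ΔP = 1011 − 917 = 94 mb.
V ≈ 6.8 × 94^0.63 = 6.8 × 17.501 ≈ 119.009 kt.
119.009 × 0.514 ≈ 61.17 m/s → 61 m/s.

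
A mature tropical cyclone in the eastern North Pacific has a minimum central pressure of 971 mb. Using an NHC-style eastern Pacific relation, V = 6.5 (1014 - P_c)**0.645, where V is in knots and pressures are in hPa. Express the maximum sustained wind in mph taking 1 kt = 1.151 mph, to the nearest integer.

ΔP = 1014 − 971 = 43 mb.
V ≈ 6.5 × 43^0.645 = 6.5 × 11.313 ≈ 73.536 kt.
73.536 × 1.151 ≈ 84.64 mph → 85 mph.

85 mph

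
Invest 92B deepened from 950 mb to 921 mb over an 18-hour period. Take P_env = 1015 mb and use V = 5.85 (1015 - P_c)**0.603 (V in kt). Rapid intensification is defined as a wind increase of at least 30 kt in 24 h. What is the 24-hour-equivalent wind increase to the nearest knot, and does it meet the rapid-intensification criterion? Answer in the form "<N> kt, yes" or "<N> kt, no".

V₁: ΔP = 65, V ≈ 5.85 × 65^0.603 ≈ 72.50 kt.
V₂: ΔP = 94, V ≈ 5.85 × 94^0.603 ≈ 90.56 kt.
ΔV over 18 h = 18.06 kt → 24 h equivalent = 18.06 × 24/18 ≈ 24.08 kt.
24 kt < 30 kt ⇒ not rapid intensification.

24 kt, no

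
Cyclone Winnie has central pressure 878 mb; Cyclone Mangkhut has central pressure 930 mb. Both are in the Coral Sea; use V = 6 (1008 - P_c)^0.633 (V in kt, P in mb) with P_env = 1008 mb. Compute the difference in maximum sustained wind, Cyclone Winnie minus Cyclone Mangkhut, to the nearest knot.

36 kt

Cyclone Winnie: ΔP = 130; V ≈ 6 × 130^0.633 ≈ 130.70 kt.
Cyclone Mangkhut: ΔP = 78; V ≈ 6 × 78^0.633 ≈ 94.59 kt.
Difference ≈ 130.70 − 94.59 = 36.11 → 36 kt.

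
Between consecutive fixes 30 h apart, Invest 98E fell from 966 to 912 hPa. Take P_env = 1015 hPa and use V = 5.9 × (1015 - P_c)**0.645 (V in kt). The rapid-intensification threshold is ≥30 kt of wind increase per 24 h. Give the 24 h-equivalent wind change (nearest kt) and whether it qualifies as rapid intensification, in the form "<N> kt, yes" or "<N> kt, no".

36 kt, yes

V₁: ΔP = 49, V ≈ 5.9 × 49^0.645 ≈ 72.62 kt.
V₂: ΔP = 103, V ≈ 5.9 × 103^0.645 ≈ 117.26 kt.
ΔV over 30 h = 44.64 kt → 24 h equivalent = 44.64 × 24/30 ≈ 35.71 kt.
36 kt ≥ 30 kt ⇒ rapid intensification.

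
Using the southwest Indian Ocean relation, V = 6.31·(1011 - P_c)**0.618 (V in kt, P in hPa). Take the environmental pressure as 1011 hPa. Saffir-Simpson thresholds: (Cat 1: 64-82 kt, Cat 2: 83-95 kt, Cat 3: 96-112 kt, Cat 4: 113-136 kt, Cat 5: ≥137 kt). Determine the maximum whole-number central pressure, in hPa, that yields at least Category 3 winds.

Category 3 begins at V = 96 kt.
Required ΔP = (96/6.31)^(1/0.618) = 15.214^1.618 ≈ 81.85 hPa.
P_c ≤ 1011 − 81.85 = 929.15, so the highest integer P_c is 929 hPa.

929 hPa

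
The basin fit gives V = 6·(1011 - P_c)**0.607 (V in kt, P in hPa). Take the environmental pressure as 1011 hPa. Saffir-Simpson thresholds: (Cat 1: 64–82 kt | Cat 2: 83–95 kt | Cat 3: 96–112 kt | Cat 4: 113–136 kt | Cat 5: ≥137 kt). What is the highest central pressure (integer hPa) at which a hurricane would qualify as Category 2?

935 hPa

Category 2 begins at V = 83 kt.
Required ΔP = (83/6)^(1/0.607) = 13.833^1.647 ≈ 75.79 hPa.
P_c ≤ 1011 − 75.79 = 935.21, so the highest integer P_c is 935 hPa.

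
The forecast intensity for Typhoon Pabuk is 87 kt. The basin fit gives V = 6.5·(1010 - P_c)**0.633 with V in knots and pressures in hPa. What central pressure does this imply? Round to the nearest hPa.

ΔP = (V / 6.5)^(1/0.633) = (87/6.5)^1.580.
87/6.5 = 13.385; 13.385^1.580 ≈ 60.23 hPa.
P_c = 1010 − 60.23 = 949.77 ≈ 950 hPa.

950 hPa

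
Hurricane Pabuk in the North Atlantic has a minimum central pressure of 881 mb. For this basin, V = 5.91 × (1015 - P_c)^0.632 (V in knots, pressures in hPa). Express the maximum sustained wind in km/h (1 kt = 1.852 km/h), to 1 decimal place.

ΔP = 1015 − 881 = 134 mb.
V ≈ 5.91 × 134^0.632 = 5.91 × 22.097 ≈ 130.592 kt.
130.592 × 1.852 ≈ 241.86 km/h → 241.9 km/h.

241.9 km/h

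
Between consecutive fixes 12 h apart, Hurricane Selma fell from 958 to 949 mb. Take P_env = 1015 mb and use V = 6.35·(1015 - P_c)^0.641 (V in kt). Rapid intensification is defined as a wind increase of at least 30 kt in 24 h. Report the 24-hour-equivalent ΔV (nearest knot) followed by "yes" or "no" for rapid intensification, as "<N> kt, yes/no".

17 kt, no

V₁: ΔP = 57, V ≈ 6.35 × 57^0.641 ≈ 84.78 kt.
V₂: ΔP = 66, V ≈ 6.35 × 66^0.641 ≈ 93.13 kt.
ΔV over 12 h = 8.35 kt → 24 h equivalent = 8.35 × 24/12 ≈ 16.70 kt.
17 kt < 30 kt ⇒ not rapid intensification.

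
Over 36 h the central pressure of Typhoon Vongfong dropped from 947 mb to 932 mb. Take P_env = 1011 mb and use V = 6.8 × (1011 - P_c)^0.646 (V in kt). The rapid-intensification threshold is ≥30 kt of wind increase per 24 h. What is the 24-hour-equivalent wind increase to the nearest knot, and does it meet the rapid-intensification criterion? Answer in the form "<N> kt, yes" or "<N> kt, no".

10 kt, no

V₁: ΔP = 64, V ≈ 6.8 × 64^0.646 ≈ 99.84 kt.
V₂: ΔP = 79, V ≈ 6.8 × 79^0.646 ≈ 114.39 kt.
ΔV over 36 h = 14.55 kt → 24 h equivalent = 14.55 × 24/36 ≈ 9.70 kt.
10 kt < 30 kt ⇒ not rapid intensification.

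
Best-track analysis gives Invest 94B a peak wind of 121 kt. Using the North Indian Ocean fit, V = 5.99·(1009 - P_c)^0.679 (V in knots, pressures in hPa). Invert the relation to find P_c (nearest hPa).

925 hPa

ΔP = (V / 5.99)^(1/0.679) = (121/5.99)^1.473.
121/5.99 = 20.200; 20.200^1.473 ≈ 83.65 hPa.
P_c = 1009 − 83.65 = 925.35 ≈ 925 hPa.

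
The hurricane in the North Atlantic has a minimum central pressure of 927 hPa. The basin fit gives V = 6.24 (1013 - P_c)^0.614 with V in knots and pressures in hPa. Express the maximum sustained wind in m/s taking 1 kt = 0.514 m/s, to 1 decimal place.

49.4 m/s

ΔP = 1013 − 927 = 86 hPa.
V ≈ 6.24 × 86^0.614 = 6.24 × 15.409 ≈ 96.154 kt.
96.154 × 0.514 ≈ 49.42 m/s → 49.4 m/s.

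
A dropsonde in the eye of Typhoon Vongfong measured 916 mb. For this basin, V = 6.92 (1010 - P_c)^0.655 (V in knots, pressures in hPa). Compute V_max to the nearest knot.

ΔP = 1010 − 916 = 94 mb.
94^0.655 ≈ 19.606.
V ≈ 6.92 × 19.606 ≈ 135.7 kt.

136 kt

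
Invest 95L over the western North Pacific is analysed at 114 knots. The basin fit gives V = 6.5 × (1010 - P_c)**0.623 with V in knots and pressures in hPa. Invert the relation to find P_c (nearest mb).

911 mb

ΔP = (V / 6.5)^(1/0.623) = (114/6.5)^1.605.
114/6.5 = 17.538; 17.538^1.605 ≈ 99.26 mb.
P_c = 1010 − 99.26 = 910.74 ≈ 911 mb.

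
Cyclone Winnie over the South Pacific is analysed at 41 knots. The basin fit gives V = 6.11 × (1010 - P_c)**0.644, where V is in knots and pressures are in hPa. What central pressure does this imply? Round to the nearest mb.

991 mb

ΔP = (V / 6.11)^(1/0.644) = (41/6.11)^1.553.
41/6.11 = 6.710; 6.710^1.553 ≈ 19.22 mb.
P_c = 1010 − 19.22 = 990.78 ≈ 991 mb.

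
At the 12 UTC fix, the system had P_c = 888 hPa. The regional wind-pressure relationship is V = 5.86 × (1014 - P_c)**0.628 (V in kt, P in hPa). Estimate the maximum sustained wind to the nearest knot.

122 kt

ΔP = 1014 − 888 = 126 hPa.
126^0.628 ≈ 20.846.
V ≈ 5.86 × 20.846 ≈ 122.2 kt.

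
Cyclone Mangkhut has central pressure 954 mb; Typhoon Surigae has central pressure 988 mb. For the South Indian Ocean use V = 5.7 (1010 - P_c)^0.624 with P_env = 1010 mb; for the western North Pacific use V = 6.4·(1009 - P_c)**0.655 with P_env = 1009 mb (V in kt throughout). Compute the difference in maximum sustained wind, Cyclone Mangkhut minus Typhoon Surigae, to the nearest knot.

Cyclone Mangkhut: ΔP = 56; V ≈ 5.7 × 56^0.624 ≈ 70.27 kt.
Typhoon Surigae: ΔP = 21; V ≈ 6.4 × 21^0.655 ≈ 47.01 kt.
Difference ≈ 70.27 − 47.01 = 23.26 → 23 kt.

23 kt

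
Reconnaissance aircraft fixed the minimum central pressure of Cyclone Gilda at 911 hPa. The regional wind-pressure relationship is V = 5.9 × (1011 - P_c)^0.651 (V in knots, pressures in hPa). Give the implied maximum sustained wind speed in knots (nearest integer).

ΔP = 1011 − 911 = 100 hPa.
100^0.651 ≈ 20.045.
V ≈ 5.9 × 20.045 ≈ 118.3 kt.

118 kt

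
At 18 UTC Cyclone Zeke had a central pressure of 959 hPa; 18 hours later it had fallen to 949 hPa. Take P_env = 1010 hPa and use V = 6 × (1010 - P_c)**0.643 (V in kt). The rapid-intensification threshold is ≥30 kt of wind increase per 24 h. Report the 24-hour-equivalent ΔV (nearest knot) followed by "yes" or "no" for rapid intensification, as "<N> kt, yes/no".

12 kt, no

V₁: ΔP = 51, V ≈ 6 × 51^0.643 ≈ 75.18 kt.
V₂: ΔP = 61, V ≈ 6 × 61^0.643 ≈ 84.36 kt.
ΔV over 18 h = 9.18 kt → 24 h equivalent = 9.18 × 24/18 ≈ 12.24 kt.
12 kt < 30 kt ⇒ not rapid intensification.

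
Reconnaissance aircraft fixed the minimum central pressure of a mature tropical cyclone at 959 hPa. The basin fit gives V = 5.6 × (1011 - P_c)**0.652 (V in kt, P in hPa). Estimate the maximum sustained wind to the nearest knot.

ΔP = 1011 − 959 = 52 hPa.
52^0.652 ≈ 13.147.
V ≈ 5.6 × 13.147 ≈ 73.6 kt.

74 kt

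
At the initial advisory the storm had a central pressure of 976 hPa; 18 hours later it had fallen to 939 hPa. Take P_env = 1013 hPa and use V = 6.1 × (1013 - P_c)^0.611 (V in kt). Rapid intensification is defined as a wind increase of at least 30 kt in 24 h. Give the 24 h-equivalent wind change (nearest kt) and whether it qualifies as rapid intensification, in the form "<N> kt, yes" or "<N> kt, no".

V₁: ΔP = 37, V ≈ 6.1 × 37^0.611 ≈ 55.40 kt.
V₂: ΔP = 74, V ≈ 6.1 × 74^0.611 ≈ 84.61 kt.
ΔV over 18 h = 29.21 kt → 24 h equivalent = 29.21 × 24/18 ≈ 38.95 kt.
39 kt ≥ 30 kt ⇒ rapid intensification.

39 kt, yes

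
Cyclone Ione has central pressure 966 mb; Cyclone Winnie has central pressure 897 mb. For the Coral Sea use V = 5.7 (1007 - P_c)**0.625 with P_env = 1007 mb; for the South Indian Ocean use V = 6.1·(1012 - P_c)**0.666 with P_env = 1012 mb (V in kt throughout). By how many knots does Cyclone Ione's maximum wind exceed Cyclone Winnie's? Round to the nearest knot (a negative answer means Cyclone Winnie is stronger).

-86 kt

Cyclone Ione: ΔP = 41; V ≈ 5.7 × 41^0.625 ≈ 58.06 kt.
Cyclone Winnie: ΔP = 115; V ≈ 6.1 × 115^0.666 ≈ 143.80 kt.
Difference ≈ 58.06 − 143.80 = -85.74 → -86 kt.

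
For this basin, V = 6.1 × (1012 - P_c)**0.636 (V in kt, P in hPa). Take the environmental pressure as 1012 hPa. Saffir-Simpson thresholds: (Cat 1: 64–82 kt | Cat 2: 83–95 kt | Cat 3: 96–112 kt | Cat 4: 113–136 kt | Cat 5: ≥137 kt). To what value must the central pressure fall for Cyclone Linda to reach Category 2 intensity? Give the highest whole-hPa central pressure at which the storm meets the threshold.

951 hPa

Category 2 begins at V = 83 kt.
Required ΔP = (83/6.1)^(1/0.636) = 13.607^1.572 ≈ 60.62 hPa.
P_c ≤ 1012 − 60.62 = 951.38, so the highest integer P_c is 951 hPa.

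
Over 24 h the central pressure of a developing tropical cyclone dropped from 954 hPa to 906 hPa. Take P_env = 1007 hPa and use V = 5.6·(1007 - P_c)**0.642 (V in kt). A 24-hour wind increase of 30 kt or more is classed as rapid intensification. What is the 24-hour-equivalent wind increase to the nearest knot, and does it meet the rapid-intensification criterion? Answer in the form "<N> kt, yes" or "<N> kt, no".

37 kt, yes

V₁: ΔP = 53, V ≈ 5.6 × 53^0.642 ≈ 71.64 kt.
V₂: ΔP = 101, V ≈ 5.6 × 101^0.642 ≈ 108.38 kt.
ΔV over 24 h = 36.74 kt → 24 h equivalent = 36.74 × 24/24 ≈ 36.74 kt.
37 kt ≥ 30 kt ⇒ rapid intensification.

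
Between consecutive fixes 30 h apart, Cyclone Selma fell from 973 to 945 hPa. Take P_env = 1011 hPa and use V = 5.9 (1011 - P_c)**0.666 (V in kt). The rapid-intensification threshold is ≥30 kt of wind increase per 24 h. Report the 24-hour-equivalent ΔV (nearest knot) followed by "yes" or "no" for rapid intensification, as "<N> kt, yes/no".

V₁: ΔP = 38, V ≈ 5.9 × 38^0.666 ≈ 66.53 kt.
V₂: ΔP = 66, V ≈ 5.9 × 66^0.666 ≈ 96.09 kt.
ΔV over 30 h = 29.56 kt → 24 h equivalent = 29.56 × 24/30 ≈ 23.65 kt.
24 kt < 30 kt ⇒ not rapid intensification.

24 kt, no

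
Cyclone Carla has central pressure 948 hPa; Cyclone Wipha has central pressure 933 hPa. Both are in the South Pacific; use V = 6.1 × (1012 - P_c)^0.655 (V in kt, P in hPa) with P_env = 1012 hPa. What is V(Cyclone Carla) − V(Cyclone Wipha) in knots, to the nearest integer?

Cyclone Carla: ΔP = 64; V ≈ 6.1 × 64^0.655 ≈ 92.98 kt.
Cyclone Wipha: ΔP = 79; V ≈ 6.1 × 79^0.655 ≈ 106.73 kt.
Difference ≈ 92.98 − 106.73 = -13.75 → -14 kt.

-14 kt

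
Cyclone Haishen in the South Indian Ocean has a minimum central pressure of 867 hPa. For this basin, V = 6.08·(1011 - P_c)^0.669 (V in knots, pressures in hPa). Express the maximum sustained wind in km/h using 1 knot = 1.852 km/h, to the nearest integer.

ΔP = 1011 − 867 = 144 hPa.
V ≈ 6.08 × 144^0.669 = 6.08 × 27.794 ≈ 168.985 kt.
168.985 × 1.852 ≈ 312.96 km/h → 313 km/h.

313 km/h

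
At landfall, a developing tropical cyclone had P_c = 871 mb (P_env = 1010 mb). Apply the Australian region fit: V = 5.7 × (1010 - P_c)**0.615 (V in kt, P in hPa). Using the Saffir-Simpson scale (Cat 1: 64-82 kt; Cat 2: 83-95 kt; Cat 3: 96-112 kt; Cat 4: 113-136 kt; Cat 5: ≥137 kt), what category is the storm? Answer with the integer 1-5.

ΔP = 1010 − 871 = 139 mb.
V ≈ 5.7 × 139^0.615 = 5.7 × 20.79 ≈ 119 kt.
119 kt falls in the Category 4 band.

4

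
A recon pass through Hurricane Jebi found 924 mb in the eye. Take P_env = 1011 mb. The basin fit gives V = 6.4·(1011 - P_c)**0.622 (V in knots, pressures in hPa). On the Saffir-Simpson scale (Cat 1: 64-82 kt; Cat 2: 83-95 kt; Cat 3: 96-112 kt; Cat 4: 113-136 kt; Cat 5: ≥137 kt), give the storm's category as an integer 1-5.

ΔP = 1011 − 924 = 87 mb.
V ≈ 6.4 × 87^0.622 = 6.4 × 16.08 ≈ 103 kt.
103 kt falls in the Category 3 band.

3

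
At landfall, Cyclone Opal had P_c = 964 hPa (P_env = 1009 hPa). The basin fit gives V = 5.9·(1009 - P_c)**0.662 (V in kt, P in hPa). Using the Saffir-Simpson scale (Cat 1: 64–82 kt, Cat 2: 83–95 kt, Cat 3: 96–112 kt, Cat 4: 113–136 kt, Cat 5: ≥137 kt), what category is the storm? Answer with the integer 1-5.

1

ΔP = 1009 − 964 = 45 hPa.
V ≈ 5.9 × 45^0.662 = 5.9 × 12.43 ≈ 73 kt.
73 kt falls in the Category 1 band.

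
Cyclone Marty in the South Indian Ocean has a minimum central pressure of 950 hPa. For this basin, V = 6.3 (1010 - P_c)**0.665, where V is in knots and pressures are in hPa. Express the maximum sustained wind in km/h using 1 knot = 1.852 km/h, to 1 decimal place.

ΔP = 1010 − 950 = 60 hPa.
V ≈ 6.3 × 60^0.665 = 6.3 × 15.222 ≈ 95.898 kt.
95.898 × 1.852 ≈ 177.60 km/h → 177.6 km/h.

177.6 km/h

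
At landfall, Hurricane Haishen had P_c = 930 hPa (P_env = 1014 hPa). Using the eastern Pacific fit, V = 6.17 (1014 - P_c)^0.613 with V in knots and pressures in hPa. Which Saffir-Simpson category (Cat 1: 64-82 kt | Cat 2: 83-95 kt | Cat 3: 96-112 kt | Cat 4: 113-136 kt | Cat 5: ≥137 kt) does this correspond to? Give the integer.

ΔP = 1014 − 930 = 84 hPa.
V ≈ 6.17 × 84^0.613 = 6.17 × 15.12 ≈ 93 kt.
93 kt falls in the Category 2 band.

2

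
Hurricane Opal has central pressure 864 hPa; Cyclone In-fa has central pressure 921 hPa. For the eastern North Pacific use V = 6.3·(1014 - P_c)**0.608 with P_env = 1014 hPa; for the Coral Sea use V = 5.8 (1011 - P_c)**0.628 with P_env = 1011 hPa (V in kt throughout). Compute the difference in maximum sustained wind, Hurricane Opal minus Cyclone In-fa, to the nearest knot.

Hurricane Opal: ΔP = 150; V ≈ 6.3 × 150^0.608 ≈ 132.56 kt.
Cyclone In-fa: ΔP = 90; V ≈ 5.8 × 90^0.628 ≈ 97.88 kt.
Difference ≈ 132.56 − 97.88 = 34.68 → 35 kt.

35 kt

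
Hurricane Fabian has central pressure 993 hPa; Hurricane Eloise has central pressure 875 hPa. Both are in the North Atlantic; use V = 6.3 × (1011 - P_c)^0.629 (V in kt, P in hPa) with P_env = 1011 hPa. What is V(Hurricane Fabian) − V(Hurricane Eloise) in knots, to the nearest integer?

-100 kt

Hurricane Fabian: ΔP = 18; V ≈ 6.3 × 18^0.629 ≈ 38.81 kt.
Hurricane Eloise: ΔP = 136; V ≈ 6.3 × 136^0.629 ≈ 138.46 kt.
Difference ≈ 38.81 − 138.46 = -99.65 → -100 kt.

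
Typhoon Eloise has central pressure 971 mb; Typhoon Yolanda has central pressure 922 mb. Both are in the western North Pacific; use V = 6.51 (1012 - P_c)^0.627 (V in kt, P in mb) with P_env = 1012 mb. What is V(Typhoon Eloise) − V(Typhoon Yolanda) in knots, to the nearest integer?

-43 kt

Typhoon Eloise: ΔP = 41; V ≈ 6.51 × 41^0.627 ≈ 66.80 kt.
Typhoon Yolanda: ΔP = 90; V ≈ 6.51 × 90^0.627 ≈ 109.37 kt.
Difference ≈ 66.80 − 109.37 = -42.57 → -43 kt.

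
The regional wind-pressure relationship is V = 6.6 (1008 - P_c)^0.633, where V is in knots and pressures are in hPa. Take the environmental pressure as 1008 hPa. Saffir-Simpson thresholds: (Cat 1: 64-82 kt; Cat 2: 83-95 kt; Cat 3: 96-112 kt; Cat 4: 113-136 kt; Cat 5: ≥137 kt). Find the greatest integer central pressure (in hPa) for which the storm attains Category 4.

919 hPa

Category 4 begins at V = 113 kt.
Required ΔP = (113/6.6)^(1/0.633) = 17.121^1.580 ≈ 88.86 hPa.
P_c ≤ 1008 − 88.86 = 919.14, so the highest integer P_c is 919 hPa.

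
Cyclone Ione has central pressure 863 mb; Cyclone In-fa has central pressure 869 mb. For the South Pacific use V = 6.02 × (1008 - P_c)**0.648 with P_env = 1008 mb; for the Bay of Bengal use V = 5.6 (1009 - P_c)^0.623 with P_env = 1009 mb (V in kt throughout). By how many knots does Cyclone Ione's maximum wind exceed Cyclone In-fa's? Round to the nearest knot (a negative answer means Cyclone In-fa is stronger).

Cyclone Ione: ΔP = 145; V ≈ 6.02 × 145^0.648 ≈ 151.41 kt.
Cyclone In-fa: ΔP = 140; V ≈ 5.6 × 140^0.623 ≈ 121.68 kt.
Difference ≈ 151.41 − 121.68 = 29.73 → 30 kt.

30 kt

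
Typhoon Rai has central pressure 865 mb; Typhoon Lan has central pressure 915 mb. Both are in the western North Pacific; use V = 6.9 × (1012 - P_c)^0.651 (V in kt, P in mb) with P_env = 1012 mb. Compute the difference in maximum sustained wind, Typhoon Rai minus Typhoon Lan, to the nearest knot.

42 kt

Typhoon Rai: ΔP = 147; V ≈ 6.9 × 147^0.651 ≈ 177.73 kt.
Typhoon Lan: ΔP = 97; V ≈ 6.9 × 97^0.651 ≈ 135.59 kt.
Difference ≈ 177.73 − 135.59 = 42.14 → 42 kt.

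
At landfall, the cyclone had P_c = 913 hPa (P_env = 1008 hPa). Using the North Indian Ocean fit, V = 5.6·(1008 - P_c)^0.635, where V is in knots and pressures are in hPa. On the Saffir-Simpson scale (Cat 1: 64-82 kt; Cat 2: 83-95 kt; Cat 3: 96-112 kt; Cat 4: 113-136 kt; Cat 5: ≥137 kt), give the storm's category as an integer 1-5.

ΔP = 1008 − 913 = 95 hPa.
V ≈ 5.6 × 95^0.635 = 5.6 × 18.02 ≈ 101 kt.
101 kt falls in the Category 3 band.

3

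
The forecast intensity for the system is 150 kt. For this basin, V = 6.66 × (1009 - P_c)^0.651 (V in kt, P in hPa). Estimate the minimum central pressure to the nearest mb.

ΔP = (V / 6.66)^(1/0.651) = (150/6.66)^1.536.
150/6.66 = 22.523; 22.523^1.536 ≈ 119.61 mb.
P_c = 1009 − 119.61 = 889.39 ≈ 889 mb.

889 mb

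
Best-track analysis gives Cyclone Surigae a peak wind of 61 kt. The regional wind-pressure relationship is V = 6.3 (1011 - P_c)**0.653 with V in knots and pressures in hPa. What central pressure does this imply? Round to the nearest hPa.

ΔP = (V / 6.3)^(1/0.653) = (61/6.3)^1.531.
61/6.3 = 9.683; 9.683^1.531 ≈ 32.35 hPa.
P_c = 1011 − 32.35 = 978.65 ≈ 979 hPa.

979 hPa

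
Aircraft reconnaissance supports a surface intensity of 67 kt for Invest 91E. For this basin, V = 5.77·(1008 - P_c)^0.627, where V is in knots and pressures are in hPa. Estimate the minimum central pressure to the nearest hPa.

ΔP = (V / 5.77)^(1/0.627) = (67/5.77)^1.595.
67/5.77 = 11.612; 11.612^1.595 ≈ 49.93 hPa.
P_c = 1008 − 49.93 = 958.07 ≈ 958 hPa.

958 hPa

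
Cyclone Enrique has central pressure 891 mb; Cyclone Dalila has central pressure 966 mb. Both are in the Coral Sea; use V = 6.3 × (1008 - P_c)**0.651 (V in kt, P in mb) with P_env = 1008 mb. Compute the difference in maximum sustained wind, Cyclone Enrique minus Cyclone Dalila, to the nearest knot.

68 kt

Cyclone Enrique: ΔP = 117; V ≈ 6.3 × 117^0.651 ≈ 139.87 kt.
Cyclone Dalila: ΔP = 42; V ≈ 6.3 × 42^0.651 ≈ 71.79 kt.
Difference ≈ 139.87 − 71.79 = 68.08 → 68 kt.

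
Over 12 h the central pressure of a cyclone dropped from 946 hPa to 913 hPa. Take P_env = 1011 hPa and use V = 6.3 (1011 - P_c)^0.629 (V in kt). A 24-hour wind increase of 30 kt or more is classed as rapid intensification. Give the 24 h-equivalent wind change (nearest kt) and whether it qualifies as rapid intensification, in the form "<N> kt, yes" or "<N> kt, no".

51 kt, yes

V₁: ΔP = 65, V ≈ 6.3 × 65^0.629 ≈ 87.03 kt.
V₂: ΔP = 98, V ≈ 6.3 × 98^0.629 ≈ 112.67 kt.
ΔV over 12 h = 25.64 kt → 24 h equivalent = 25.64 × 24/12 ≈ 51.28 kt.
51 kt ≥ 30 kt ⇒ rapid intensification.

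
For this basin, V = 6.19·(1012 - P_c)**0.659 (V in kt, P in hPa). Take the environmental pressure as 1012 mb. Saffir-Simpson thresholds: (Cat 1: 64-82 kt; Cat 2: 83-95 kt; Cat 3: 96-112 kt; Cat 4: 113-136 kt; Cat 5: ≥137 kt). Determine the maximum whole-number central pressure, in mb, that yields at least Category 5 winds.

Category 5 begins at V = 137 kt.
Required ΔP = (137/6.19)^(1/0.659) = 22.132^1.517 ≈ 109.90 mb.
P_c ≤ 1012 − 109.90 = 902.10, so the highest integer P_c is 902 mb.

902 mb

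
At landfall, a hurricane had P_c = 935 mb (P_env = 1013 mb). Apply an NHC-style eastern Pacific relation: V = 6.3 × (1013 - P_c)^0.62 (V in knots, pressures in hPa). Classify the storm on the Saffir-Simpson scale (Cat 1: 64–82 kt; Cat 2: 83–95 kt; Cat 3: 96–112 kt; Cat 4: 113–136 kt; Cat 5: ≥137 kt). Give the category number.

ΔP = 1013 − 935 = 78 mb.
V ≈ 6.3 × 78^0.62 = 6.3 × 14.90 ≈ 94 kt.
94 kt falls in the Category 2 band.

2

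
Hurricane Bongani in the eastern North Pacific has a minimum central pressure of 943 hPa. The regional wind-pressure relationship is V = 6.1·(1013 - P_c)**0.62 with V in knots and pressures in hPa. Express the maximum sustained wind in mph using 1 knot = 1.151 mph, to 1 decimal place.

97.8 mph

ΔP = 1013 − 943 = 70 hPa.
V ≈ 6.1 × 70^0.62 = 6.1 × 13.930 ≈ 84.975 kt.
84.975 × 1.151 ≈ 97.81 mph → 97.8 mph.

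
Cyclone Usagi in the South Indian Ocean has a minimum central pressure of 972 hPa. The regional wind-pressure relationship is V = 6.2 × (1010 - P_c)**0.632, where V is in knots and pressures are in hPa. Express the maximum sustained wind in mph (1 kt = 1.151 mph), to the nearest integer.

ΔP = 1010 − 972 = 38 hPa.
V ≈ 6.2 × 38^0.632 = 6.2 × 9.964 ≈ 61.775 kt.
61.775 × 1.151 ≈ 71.10 mph → 71 mph.

71 mph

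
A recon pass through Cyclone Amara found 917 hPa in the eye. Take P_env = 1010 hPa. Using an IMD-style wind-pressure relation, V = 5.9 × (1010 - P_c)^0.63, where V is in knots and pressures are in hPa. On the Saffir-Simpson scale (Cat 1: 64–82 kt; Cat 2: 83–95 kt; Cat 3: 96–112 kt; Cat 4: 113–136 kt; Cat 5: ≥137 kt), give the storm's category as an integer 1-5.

3

ΔP = 1010 − 917 = 93 hPa.
V ≈ 5.9 × 93^0.63 = 5.9 × 17.38 ≈ 103 kt.
103 kt falls in the Category 3 band.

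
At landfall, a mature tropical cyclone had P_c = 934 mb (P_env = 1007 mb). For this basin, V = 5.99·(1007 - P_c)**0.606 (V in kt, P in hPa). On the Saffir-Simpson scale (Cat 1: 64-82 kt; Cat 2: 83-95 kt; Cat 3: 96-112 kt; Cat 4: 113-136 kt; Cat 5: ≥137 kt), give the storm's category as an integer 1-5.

ΔP = 1007 − 934 = 73 mb.
V ≈ 5.99 × 73^0.606 = 5.99 × 13.46 ≈ 81 kt.
81 kt falls in the Category 1 band.

1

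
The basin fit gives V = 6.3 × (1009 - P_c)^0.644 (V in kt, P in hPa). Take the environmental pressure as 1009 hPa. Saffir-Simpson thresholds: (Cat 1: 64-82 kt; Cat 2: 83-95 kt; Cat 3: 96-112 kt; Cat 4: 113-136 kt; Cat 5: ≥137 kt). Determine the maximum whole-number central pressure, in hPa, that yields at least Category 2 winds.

Category 2 begins at V = 83 kt.
Required ΔP = (83/6.3)^(1/0.644) = 13.175^1.553 ≈ 54.79 hPa.
P_c ≤ 1009 − 54.79 = 954.21, so the highest integer P_c is 954 hPa.

954 hPa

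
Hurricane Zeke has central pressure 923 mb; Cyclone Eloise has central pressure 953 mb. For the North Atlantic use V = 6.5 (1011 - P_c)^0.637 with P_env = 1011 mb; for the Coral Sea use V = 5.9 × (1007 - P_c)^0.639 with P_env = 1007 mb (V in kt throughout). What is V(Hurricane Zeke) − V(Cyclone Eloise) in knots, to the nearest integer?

37 kt

Hurricane Zeke: ΔP = 88; V ≈ 6.5 × 88^0.637 ≈ 112.60 kt.
Cyclone Eloise: ΔP = 54; V ≈ 5.9 × 54^0.639 ≈ 75.48 kt.
Difference ≈ 112.60 − 75.48 = 37.12 → 37 kt.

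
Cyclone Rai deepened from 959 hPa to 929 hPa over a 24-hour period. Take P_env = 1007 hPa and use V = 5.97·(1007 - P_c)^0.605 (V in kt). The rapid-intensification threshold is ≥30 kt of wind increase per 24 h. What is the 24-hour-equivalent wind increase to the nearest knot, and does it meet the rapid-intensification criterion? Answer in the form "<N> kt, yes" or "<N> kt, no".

21 kt, no

V₁: ΔP = 48, V ≈ 5.97 × 48^0.605 ≈ 62.10 kt.
V₂: ΔP = 78, V ≈ 5.97 × 78^0.605 ≈ 83.31 kt.
ΔV over 24 h = 21.21 kt → 24 h equivalent = 21.21 × 24/24 ≈ 21.21 kt.
21 kt < 30 kt ⇒ not rapid intensification.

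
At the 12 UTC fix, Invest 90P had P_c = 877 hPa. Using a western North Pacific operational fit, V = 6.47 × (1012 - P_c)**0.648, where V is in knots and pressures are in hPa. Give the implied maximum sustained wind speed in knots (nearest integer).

155 kt

ΔP = 1012 − 877 = 135 hPa.
135^0.648 ≈ 24.014.
V ≈ 6.47 × 24.014 ≈ 155.4 kt.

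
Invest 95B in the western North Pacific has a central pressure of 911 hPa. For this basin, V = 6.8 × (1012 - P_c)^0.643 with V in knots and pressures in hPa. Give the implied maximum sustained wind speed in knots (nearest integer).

ΔP = 1012 − 911 = 101 hPa.
101^0.643 ≈ 19.444.
V ≈ 6.8 × 19.444 ≈ 132.2 kt.

132 kt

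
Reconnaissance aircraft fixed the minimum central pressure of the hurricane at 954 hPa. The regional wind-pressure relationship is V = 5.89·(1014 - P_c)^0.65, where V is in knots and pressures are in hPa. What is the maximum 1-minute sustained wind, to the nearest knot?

ΔP = 1014 − 954 = 60 hPa.
60^0.65 ≈ 14.315.
V ≈ 5.89 × 14.315 ≈ 84.3 kt.

84 kt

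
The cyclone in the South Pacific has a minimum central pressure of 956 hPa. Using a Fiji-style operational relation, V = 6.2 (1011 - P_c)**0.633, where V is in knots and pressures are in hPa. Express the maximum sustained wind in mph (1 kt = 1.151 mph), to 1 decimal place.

ΔP = 1011 − 956 = 55 hPa.
V ≈ 6.2 × 55^0.633 = 6.2 × 12.637 ≈ 78.350 kt.
78.350 × 1.151 ≈ 90.18 mph → 90.2 mph.

90.2 mph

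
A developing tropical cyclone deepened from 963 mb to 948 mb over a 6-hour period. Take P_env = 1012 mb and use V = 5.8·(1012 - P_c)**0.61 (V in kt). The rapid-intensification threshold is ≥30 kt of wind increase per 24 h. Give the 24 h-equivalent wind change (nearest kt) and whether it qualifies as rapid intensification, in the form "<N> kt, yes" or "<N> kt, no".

44 kt, yes

V₁: ΔP = 49, V ≈ 5.8 × 49^0.61 ≈ 62.29 kt.
V₂: ΔP = 64, V ≈ 5.8 × 64^0.61 ≈ 73.32 kt.
ΔV over 6 h = 11.03 kt → 24 h equivalent = 11.03 × 24/6 ≈ 44.12 kt.
44 kt ≥ 30 kt ⇒ rapid intensification.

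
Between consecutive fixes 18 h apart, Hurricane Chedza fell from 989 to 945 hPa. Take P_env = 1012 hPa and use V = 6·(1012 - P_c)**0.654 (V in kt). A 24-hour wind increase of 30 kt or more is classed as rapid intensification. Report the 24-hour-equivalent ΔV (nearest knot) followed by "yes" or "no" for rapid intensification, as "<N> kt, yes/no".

63 kt, yes

V₁: ΔP = 23, V ≈ 6 × 23^0.654 ≈ 46.64 kt.
V₂: ΔP = 67, V ≈ 6 × 67^0.654 ≈ 93.84 kt.
ΔV over 18 h = 47.20 kt → 24 h equivalent = 47.20 × 24/18 ≈ 62.93 kt.
63 kt ≥ 30 kt ⇒ rapid intensification.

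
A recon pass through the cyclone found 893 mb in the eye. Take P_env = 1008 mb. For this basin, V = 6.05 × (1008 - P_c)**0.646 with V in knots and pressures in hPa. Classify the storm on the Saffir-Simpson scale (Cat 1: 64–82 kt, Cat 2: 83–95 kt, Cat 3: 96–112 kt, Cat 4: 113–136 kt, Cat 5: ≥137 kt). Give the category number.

4

ΔP = 1008 − 893 = 115 mb.
V ≈ 6.05 × 115^0.646 = 6.05 × 21.44 ≈ 130 kt.
130 kt falls in the Category 4 band.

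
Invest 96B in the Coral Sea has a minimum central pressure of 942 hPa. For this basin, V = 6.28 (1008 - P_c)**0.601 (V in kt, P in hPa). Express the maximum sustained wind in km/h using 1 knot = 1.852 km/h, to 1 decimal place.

ΔP = 1008 − 942 = 66 hPa.
V ≈ 6.28 × 66^0.601 = 6.28 × 12.404 ≈ 77.894 kt.
77.894 × 1.852 ≈ 144.26 km/h → 144.3 km/h.

144.3 km/h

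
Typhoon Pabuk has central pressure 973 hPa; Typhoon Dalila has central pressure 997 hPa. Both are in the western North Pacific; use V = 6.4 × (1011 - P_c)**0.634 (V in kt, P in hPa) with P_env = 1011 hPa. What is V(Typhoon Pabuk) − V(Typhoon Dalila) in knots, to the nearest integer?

30 kt

Typhoon Pabuk: ΔP = 38; V ≈ 6.4 × 38^0.634 ≈ 64.23 kt.
Typhoon Dalila: ΔP = 14; V ≈ 6.4 × 14^0.634 ≈ 34.11 kt.
Difference ≈ 64.23 − 34.11 = 30.12 → 30 kt.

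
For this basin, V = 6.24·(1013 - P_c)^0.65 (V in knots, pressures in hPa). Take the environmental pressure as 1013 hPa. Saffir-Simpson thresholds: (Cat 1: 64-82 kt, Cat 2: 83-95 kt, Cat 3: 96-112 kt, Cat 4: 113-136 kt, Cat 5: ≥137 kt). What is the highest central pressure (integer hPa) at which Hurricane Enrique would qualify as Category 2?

959 hPa

Category 2 begins at V = 83 kt.
Required ΔP = (83/6.24)^(1/0.65) = 13.301^1.538 ≈ 53.59 hPa.
P_c ≤ 1013 − 53.59 = 959.41, so the highest integer P_c is 959 hPa.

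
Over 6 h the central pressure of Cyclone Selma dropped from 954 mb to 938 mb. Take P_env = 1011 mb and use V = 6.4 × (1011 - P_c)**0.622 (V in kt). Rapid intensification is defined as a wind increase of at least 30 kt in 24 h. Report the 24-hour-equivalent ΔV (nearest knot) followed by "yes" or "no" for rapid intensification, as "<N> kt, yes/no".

53 kt, yes

V₁: ΔP = 57, V ≈ 6.4 × 57^0.622 ≈ 79.13 kt.
V₂: ΔP = 73, V ≈ 6.4 × 73^0.622 ≈ 92.29 kt.
ΔV over 6 h = 13.16 kt → 24 h equivalent = 13.16 × 24/6 ≈ 52.64 kt.
53 kt ≥ 30 kt ⇒ rapid intensification.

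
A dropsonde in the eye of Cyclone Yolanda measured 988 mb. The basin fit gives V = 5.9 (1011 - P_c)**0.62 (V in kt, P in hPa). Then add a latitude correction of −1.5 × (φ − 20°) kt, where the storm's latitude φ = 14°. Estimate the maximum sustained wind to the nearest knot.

50 kt

ΔP = 1011 − 988 = 23 mb.
23^0.62 ≈ 6.987.
V ≈ 5.9 × 6.987 ≈ 41.2 kt.
Latitude correction: −1.5 × (14 − 20) = 9 kt.
Corrected V ≈ 50.2 kt → 50 kt.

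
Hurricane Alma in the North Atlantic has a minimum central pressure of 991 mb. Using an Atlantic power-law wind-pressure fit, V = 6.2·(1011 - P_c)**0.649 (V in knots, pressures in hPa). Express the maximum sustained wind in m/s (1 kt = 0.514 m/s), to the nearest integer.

ΔP = 1011 − 991 = 20 mb.
V ≈ 6.2 × 20^0.649 = 6.2 × 6.988 ≈ 43.327 kt.
43.327 × 0.514 ≈ 22.27 m/s → 22 m/s.

22 m/s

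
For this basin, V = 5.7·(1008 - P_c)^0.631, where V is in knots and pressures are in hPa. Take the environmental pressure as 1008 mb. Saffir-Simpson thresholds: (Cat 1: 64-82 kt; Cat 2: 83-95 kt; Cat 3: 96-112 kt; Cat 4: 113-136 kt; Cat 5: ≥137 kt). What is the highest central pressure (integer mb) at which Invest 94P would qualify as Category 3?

920 mb

Category 3 begins at V = 96 kt.
Required ΔP = (96/5.7)^(1/0.631) = 16.842^1.585 ≈ 87.82 mb.
P_c ≤ 1008 − 87.82 = 920.18, so the highest integer P_c is 920 mb.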